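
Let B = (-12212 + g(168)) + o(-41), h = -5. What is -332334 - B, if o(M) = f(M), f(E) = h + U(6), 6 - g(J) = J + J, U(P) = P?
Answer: -319793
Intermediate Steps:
g(J) = 6 - 2*J (g(J) = 6 - (J + J) = 6 - 2*J)
f(E) = 1 (f(E) = -5 + 6 = 1)
o(M) = 1
B = -12541 (B = (-12212 + (6 - 2*168)) + 1 = (-12212 + (6 - 336)) + 1 = (-12212 - 330) + 1 = -12542 + 1 = -12541)
-332334 - B = -332334 - 1*(-12541) = -332334 + 12541 = -319793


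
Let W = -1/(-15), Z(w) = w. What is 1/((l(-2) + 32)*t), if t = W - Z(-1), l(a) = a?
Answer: 1/32 ≈ 0.031250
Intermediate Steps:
W = 1/15 (W = -1*(-1/15) = 1/15 ≈ 0.066667)
t = 16/15 (t = 1/15 - 1*(-1) = 1/15 + 1 = 16/15 ≈ 1.0667)
1/((l(-2) + 32)*t) = 1/((-2 + 32)*(16/15)) = 1/(30*(16/15)) = 1/32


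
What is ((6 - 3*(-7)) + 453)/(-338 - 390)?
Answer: -60/91 ≈ -0.65934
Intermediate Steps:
((6 - 3*(-7)) + 453)/(-338 - 390) = ((6 + 21) + 453)/(-728) = (27 + 453)*(-1/728) = 480*(-1/728) = -60/91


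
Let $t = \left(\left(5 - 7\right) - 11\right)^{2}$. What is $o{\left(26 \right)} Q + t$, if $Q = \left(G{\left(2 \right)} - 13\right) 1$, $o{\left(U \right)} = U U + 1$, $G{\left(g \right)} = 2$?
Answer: $-7278$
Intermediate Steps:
$o{\left(U \right)} = 1 + U^{2}$ ($o{\left(U \right)} = U^{2} + 1 = 1 + U^{2}$)
$Q = -11$ ($Q = \left(2 - 13\right) 1 = \left(-11\right) 1 = -11$)
$t = 169$ ($t = \left(-2 - 11\right)^{2} = \left(-13\right)^{2} = 169$)
$o{\left(26 \right)} Q + t = \left(1 + 26^{2}\right) \left(-11\right) + 169 = \left(1 + 676\right) \left(-11\right) + 169 = 677 \left(-11\right) + 169 = -7447 + 169 = -7278$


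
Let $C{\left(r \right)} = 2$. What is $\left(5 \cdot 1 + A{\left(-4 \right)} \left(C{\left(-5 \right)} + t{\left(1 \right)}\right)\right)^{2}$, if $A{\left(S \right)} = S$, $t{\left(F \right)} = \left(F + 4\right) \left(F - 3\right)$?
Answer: $1369$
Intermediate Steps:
$t{\left(F \right)} = \left(-3 + F\right) \left(4 + F\right)$ ($t{\left(F \right)} = \left(4 + F\right) \left(-3 + F\right) = \left(-3 + F\right) \left(4 + F\right)$)
$\left(5 \cdot 1 + A{\left(-4 \right)} \left(C{\left(-5 \right)} + t{\left(1 \right)}\right)\right)^{2} = \left(5 \cdot 1 - 4 \left(2 + \left(-12 + 1 + 1^{2}\right)\right)\right)^{2} = \left(5 - 4 \left(2 + \left(-12 + 1 + 1\right)\right)\right)^{2} = \left(5 - 4 \left(2 - 10\right)\right)^{2} = \left(5 - -32\right)^{2} = \left(5 + 32\right)^{2} = 37^{2} = 1369$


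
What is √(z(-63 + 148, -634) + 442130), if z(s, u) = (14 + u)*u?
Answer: 289*√10 ≈ 913.90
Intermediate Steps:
z(s, u) = u*(14 + u)
√(z(-63 + 148, -634) + 442130) = √(-634*(14 - 634) + 442130) = √(-634*(-620) + 442130) = √(393080 + 442130) = √835210 = 289*√10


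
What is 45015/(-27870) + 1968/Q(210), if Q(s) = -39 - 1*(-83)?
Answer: 881125/20438 ≈ 43.112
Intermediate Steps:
Q(s) = 44 (Q(s) = -39 + 83 = 44)
45015/(-27870) + 1968/Q(210) = 45015/(-27870) + 1968/44 = 45015*(-1/27870) + 1968*(1/44) = -3001/1858 + 492/11 = 881125/20438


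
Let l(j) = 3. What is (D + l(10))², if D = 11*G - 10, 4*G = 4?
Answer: 16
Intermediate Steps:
G = 1 (G = (¼)*4 = 1)
D = 1 (D = 11*1 - 10 = 11 - 10 = 1)
(D + l(10))² = (1 + 3)² = 4² = 16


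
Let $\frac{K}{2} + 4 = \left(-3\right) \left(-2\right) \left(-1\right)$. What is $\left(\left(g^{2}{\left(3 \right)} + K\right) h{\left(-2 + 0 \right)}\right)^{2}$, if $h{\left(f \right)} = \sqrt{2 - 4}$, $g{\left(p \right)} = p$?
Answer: $-242$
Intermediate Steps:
$h{\left(f \right)} = i \sqrt{2}$ ($h{\left(f \right)} = \sqrt{-2} = i \sqrt{2}$)
$K = -20$ ($K = -8 + 2 \left(-3\right) \left(-2\right) \left(-1\right) = -8 + 2 \cdot 6 \left(-1\right) = -8 + 2 \left(-6\right) = -8 - 12 = -20$)
$\left(\left(g^{2}{\left(3 \right)} + K\right) h{\left(-2 + 0 \right)}\right)^{2} = \left(\left(3^{2} - 20\right) i \sqrt{2}\right)^{2} = \left(\left(9 - 20\right) i \sqrt{2}\right)^{2} = \left(- 11 i \sqrt{2}\right)^{2} = -242$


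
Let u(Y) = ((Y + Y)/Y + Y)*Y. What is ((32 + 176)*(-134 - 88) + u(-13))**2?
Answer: 2119037089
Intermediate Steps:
u(Y) = Y*(2 + Y) (u(Y) = ((2*Y)/Y + Y)*Y = (2 + Y)*Y = Y*(2 + Y))
((32 + 176)*(-134 - 88) + u(-13))**2 = ((32 + 176)*(-134 - 88) - 13*(2 - 13))**2 = (208*(-222) - 13*(-11))**2 = (-46176 + 143)**2 = (-46033)**2 = 2119037089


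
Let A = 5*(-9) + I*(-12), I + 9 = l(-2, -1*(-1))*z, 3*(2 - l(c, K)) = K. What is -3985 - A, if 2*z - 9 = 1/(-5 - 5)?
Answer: -3959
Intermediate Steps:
l(c, K) = 2 - K/3
z = 89/20 (z = 9/2 + 1/(2*(-5 - 5)) = 9/2 + (½)/(-10) = 9/2 + (½)*(-⅒) = 9/2 - 1/20 = 89/20 ≈ 4.4500)
I = -19/12 (I = -9 + (2 - (-1)*(-1)/3)*(89/20) = -9 + (2 - ⅓*1)*(89/20) = -9 + (2 - ⅓)*(89/20) = -9 + (5/3)*(89/20) = -9 + 89/12 = -19/12 ≈ -1.5833)
A = -26 (A = 5*(-9) - 19/12*(-12) = -45 + 19 = -26)
-3985 - A = -3985 - 1*(-26) = -3985 + 26 = -3959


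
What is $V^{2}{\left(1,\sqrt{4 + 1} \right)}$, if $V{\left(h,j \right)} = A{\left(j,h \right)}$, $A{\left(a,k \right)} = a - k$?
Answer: $\left(1 - \sqrt{5}\right)^{2} \approx 1.5279$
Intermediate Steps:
$V{\left(h,j \right)} = j - h$
$V^{2}{\left(1,\sqrt{4 + 1} \right)} = \left(\sqrt{4 + 1} - 1\right)^{2} = \left(\sqrt{5} - 1\right)^{2} = \left(-1 + \sqrt{5}\right)^{2}$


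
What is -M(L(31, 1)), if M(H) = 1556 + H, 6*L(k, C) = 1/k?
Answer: -289417/186 ≈ -1556.0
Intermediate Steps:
L(k, C) = 1/(6*k)
-M(L(31, 1)) = -(1556 + (⅙)/31) = -(1556 + (⅙)*(1/31)) = -(1556 + 1/186) = -1*289417/186 = -289417/186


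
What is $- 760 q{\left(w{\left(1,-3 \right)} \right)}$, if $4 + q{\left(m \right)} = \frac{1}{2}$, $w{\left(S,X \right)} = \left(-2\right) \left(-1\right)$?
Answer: $2660$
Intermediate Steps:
$w{\left(S,X \right)} = 2$
$q{\left(m \right)} = - \frac{7}{2}$ ($q{\left(m \right)} = -4 + \frac{1}{2} = - \frac{7}{2}$)
$- 760 q{\left(w{\left(1,-3 \right)} \right)} = \left(-760\right) \left(- \frac{7}{2}\right) = 2660$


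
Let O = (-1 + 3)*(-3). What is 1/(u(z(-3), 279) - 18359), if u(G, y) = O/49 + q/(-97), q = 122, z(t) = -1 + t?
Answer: -4753/87266887 ≈ -5.4465e-5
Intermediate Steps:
O = -6 (O = 2*(-3) = -6)
u(G, y) = -6560/4753 (u(G, y) = -6/49 + 122/(-97) = -6*1/49 + 122*(-1/97) = -6/49 - 122/97 = -6560/4753)
1/(u(z(-3), 279) - 18359) = 1/(-6560/4753 - 18359) = 1/(-87266887/4753) = -4753/87266887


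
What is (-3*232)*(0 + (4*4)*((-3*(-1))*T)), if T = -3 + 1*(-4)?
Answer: 233856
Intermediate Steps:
T = -7 (T = -3 - 4 = -7)
(-3*232)*(0 + (4*4)*((-3*(-1))*T)) = (-3*232)*(0 + (4*4)*(-3*(-1)*(-7))) = -696*(0 + 16*(3*(-7))) = -696*(0 + 16*(-21)) = -696*(0 - 336) = -696*(-336) = 233856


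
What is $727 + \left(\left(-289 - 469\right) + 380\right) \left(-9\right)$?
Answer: $4129$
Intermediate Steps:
$727 + \left(\left(-289 - 469\right) + 380\right) \left(-9\right) = 727 + \left(-758 + 380\right) \left(-9\right) = 727 - -3402 = 727 + 3402 = 4129$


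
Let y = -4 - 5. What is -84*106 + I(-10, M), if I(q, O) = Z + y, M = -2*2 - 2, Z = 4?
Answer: -8909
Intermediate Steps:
y = -9
M = -6 (M = -4 - 2 = -6)
I(q, O) = -5 (I(q, O) = 4 - 9 = -5)
-84*106 + I(-10, M) = -84*106 - 5 = -8904 - 5 = -8909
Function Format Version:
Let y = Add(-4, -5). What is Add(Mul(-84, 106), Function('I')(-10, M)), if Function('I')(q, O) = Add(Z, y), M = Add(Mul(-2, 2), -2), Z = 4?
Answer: -8909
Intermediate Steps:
y = -9
M = -6 (M = Add(-4, -2) = -6)
Function('I')(q, O) = -5 (Function('I')(q, O) = Add(4, -9) = -5)
Add(Mul(-84, 106), Function('I')(-10, M)) = Add(Mul(-84, 106), -5) = Add(-8904, -5) = -8909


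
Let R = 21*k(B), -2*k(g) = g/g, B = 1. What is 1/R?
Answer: -2/21 ≈ -0.095238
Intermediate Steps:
k(g) = -1/2 (k(g) = -g/(2*g) = -1/2*1 = -1/2)
R = -21/2 (R = 21*(-1/2) = -21/2 ≈ -10.500)
1/R = 1/(-21/2) = -2/21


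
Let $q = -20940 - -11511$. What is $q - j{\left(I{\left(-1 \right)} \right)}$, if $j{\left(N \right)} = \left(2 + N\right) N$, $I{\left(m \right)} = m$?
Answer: $-9428$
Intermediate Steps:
$j{\left(N \right)} = N \left(2 + N\right)$
$q = -9429$ ($q = -20940 + 11511 = -9429$)
$q - j{\left(I{\left(-1 \right)} \right)} = -9429 - - (2 - 1) = -9429 - \left(-1\right) 1 = -9429 - -1 = -9429 + 1 = -9428$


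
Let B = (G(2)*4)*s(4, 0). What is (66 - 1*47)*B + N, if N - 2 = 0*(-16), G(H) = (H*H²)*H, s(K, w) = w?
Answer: 2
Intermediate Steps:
G(H) = H⁴ (G(H) = H³*H = H⁴)
B = 0 (B = (2⁴*4)*0 = (16*4)*0 = 64*0 = 0)
N = 2 (N = 2 + 0*(-16) = 2 + 0 = 2)
(66 - 1*47)*B + N = (66 - 1*47)*0 + 2 = (66 - 47)*0 + 2 = 19*0 + 2 = 0 + 2 = 2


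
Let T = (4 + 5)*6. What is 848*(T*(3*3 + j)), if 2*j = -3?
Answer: 343440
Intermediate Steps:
j = -3/2 (j = (1/2)*(-3) = -3/2 ≈ -1.5000)
T = 54 (T = 9*6 = 54)
848*(T*(3*3 + j)) = 848*(54*(3*3 - 3/2)) = 848*(54*(9 - 3/2)) = 848*(54*(15/2)) = 848*405 = 343440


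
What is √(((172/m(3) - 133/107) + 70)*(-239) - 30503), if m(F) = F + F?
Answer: I*√5542292910/321 ≈ 231.92*I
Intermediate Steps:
m(F) = 2*F
√(((172/m(3) - 133/107) + 70)*(-239) - 30503) = √(((172/((2*3)) - 133/107) + 70)*(-239) - 30503) = √(((172/6 - 133*1/107) + 70)*(-239) - 30503) = √(((172*(⅙) - 133/107) + 70)*(-239) - 30503) = √(((86/3 - 133/107) + 70)*(-239) - 30503) = √((8803/321 + 70)*(-239) - 30503) = √((31273/321)*(-239) - 30503) = √(-7474247/321 - 30503) = √(-17265710/321) = I*√5542292910/321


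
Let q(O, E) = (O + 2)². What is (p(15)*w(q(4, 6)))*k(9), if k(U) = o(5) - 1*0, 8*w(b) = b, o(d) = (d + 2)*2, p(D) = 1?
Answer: 63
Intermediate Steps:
q(O, E) = (2 + O)²
o(d) = 4 + 2*d (o(d) = (2 + d)*2 = 4 + 2*d)
w(b) = b/8
k(U) = 14 (k(U) = (4 + 2*5) - 1*0 = (4 + 10) + 0 = 14 + 0 = 14)
(p(15)*w(q(4, 6)))*k(9) = (1*((2 + 4)²/8))*14 = (1*((⅛)*6²))*14 = (1*((⅛)*36))*14 = (1*(9/2))*14 = (9/2)*14 = 63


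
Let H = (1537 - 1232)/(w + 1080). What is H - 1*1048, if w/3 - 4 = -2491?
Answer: -6687593/6381 ≈ -1048.0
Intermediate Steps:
w = -7461 (w = 12 + 3*(-2491) = 12 - 7473 = -7461)
H = -305/6381 (H = (1537 - 1232)/(-7461 + 1080) = 305/(-6381) = 305*(-1/6381) = -305/6381 ≈ -0.047798)
H - 1*1048 = -305/6381 - 1*1048 = -305/6381 - 1048 = -6687593/6381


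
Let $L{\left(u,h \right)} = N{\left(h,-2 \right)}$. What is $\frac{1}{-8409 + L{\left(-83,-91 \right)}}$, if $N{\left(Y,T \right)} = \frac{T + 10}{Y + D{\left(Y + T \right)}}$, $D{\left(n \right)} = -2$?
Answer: $- \frac{93}{782045} \approx -0.00011892$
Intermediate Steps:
$N{\left(Y,T \right)} = \frac{10 + T}{-2 + Y}$ ($N{\left(Y,T \right)} = \frac{T + 10}{Y - 2} = \frac{10 + T}{-2 + Y}$)
$L{\left(u,h \right)} = \frac{8}{-2 + h}$ ($L{\left(u,h \right)} = \frac{10 - 2}{-2 + h} = \frac{1}{-2 + h} 8 = \frac{8}{-2 + h}$)
$\frac{1}{-8409 + L{\left(-83,-91 \right)}} = \frac{1}{-8409 + \frac{8}{-2 - 91}} = \frac{1}{-8409 + \frac{8}{-93}} = \frac{1}{-8409 + 8 \left(- \frac{1}{93}\right)} = \frac{1}{-8409 - \frac{8}{93}} = \frac{1}{- \frac{782045}{93}} = - \frac{93}{782045}$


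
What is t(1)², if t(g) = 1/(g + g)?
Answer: ¼ ≈ 0.25000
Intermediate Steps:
t(g) = 1/(2*g)
t(1)² = ((½)/1)² = ((½)*1)² = (½)² = ¼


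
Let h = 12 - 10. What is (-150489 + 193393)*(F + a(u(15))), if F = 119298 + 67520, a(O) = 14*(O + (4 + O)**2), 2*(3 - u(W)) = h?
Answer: 8038064400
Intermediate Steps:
h = 2
u(W) = 2 (u(W) = 3 - 1/2*2 = 3 - 1 = 2)
a(O) = 14*O + 14*(4 + O)**2
F = 186818
(-150489 + 193393)*(F + a(u(15))) = (-150489 + 193393)*(186818 + (14*2 + 14*(4 + 2)**2)) = 42904*(186818 + (28 + 14*6**2)) = 42904*(186818 + (28 + 14*36)) = 42904*(186818 + (28 + 504)) = 42904*(186818 + 532) = 42904*187350 = 8038064400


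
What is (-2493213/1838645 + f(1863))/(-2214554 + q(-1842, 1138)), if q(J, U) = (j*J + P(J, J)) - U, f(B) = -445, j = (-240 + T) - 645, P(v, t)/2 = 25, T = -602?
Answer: -410345119/481184428370 ≈ -0.00085278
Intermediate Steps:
P(v, t) = 50 (P(v, t) = 2*25 = 50)
j = -1487 (j = (-240 - 602) - 645 = -842 - 645 = -1487)
q(J, U) = 50 - U - 1487*J (q(J, U) = (-1487*J + 50) - U = (50 - 1487*J) - U = 50 - U - 1487*J)
(-2493213/1838645 + f(1863))/(-2214554 + q(-1842, 1138)) = (-2493213/1838645 - 445)/(-2214554 + (50 - 1*1138 - 1487*(-1842))) = (-2493213*1/1838645 - 445)/(-2214554 + (50 - 1138 + 2739054)) = (-2493213/1838645 - 445)/(-2214554 + 2737966) = -820690238/1838645/523412 = -820690238/1838645*1/523412 = -410345119/481184428370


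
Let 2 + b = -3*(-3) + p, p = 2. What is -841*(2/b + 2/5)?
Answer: -23548/45 ≈ -523.29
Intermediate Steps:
b = 9 (b = -2 + (-3*(-3) + 2) = -2 + (9 + 2) = -2 + 11 = 9)
-841*(2/b + 2/5) = -841*(2/9 + 2/5) = -841*(2*(⅑) + 2*(⅕)) = -841*(2/9 + ⅖) = -841*28/45 = -23548/45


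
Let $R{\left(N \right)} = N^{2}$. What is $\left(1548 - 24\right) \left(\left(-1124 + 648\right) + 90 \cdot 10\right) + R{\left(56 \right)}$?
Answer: $649312$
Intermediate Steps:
$\left(1548 - 24\right) \left(\left(-1124 + 648\right) + 90 \cdot 10\right) + R{\left(56 \right)} = \left(1548 - 24\right) \left(\left(-1124 + 648\right) + 90 \cdot 10\right) + 56^{2} = 1524 \left(-476 + 900\right) + 3136 = 1524 \cdot 424 + 3136 = 646176 + 3136 = 649312$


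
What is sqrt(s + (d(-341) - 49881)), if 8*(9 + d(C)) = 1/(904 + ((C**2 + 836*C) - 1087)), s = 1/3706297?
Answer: I*sqrt(78273411473887721923297594569)/1252565308932 ≈ 223.36*I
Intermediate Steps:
s = 1/3706297 ≈ 2.6981e-7
d(C) = -9 + 1/(8*(-183 + C**2 + 836*C)) (d(C) = -9 + 1/(8*(904 + ((C**2 + 836*C) - 1087))) = -9 + 1/(8*(904 + (-1087 + C**2 + 836*C))) = -9 + 1/(8*(-183 + C**2 + 836*C)))
sqrt(s + (d(-341) - 49881)) = sqrt(1/3706297 + ((13177 - 60192*(-341) - 72*(-341)**2)/(8*(-183 + (-341)**2 + 836*(-341))) - 49881)) = sqrt(1/3706297 + ((13177 + 20525472 - 72*116281)/(8*(-183 + 116281 - 285076)) - 49881)) = sqrt(1/3706297 + ((1/8)*(13177 + 20525472 - 8372232)/(-168978) - 49881)) = sqrt(1/3706297 + ((1/8)*(-1/168978)*12166417 - 49881)) = sqrt(1/3706297 + (-12166417/1351824 - 49881)) = sqrt(1/3706297 - 67442499361/1351824) = sqrt(-249961933052824393/5010261235728) = I*sqrt(78273411473887721923297594569)/1252565308932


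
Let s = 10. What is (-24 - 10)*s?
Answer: -340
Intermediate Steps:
(-24 - 10)*s = (-24 - 10)*10 = -34*10 = -340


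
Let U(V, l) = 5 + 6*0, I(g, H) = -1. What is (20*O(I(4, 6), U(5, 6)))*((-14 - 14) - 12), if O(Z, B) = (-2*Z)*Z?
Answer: 1600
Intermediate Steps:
U(V, l) = 5 (U(V, l) = 5 + 0 = 5)
O(Z, B) = -2*Z²
(20*O(I(4, 6), U(5, 6)))*((-14 - 14) - 12) = (20*(-2*(-1)²))*((-14 - 14) - 12) = (20*(-2*1))*(-28 - 12) = (20*(-2))*(-40) = -40*(-40) = 1600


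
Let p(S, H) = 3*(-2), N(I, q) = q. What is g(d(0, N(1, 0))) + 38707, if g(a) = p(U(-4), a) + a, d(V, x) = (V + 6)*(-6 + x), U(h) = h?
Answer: 38665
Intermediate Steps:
d(V, x) = (-6 + x)*(6 + V) (d(V, x) = (6 + V)*(-6 + x) = (-6 + x)*(6 + V))
p(S, H) = -6
g(a) = -6 + a
g(d(0, N(1, 0))) + 38707 = (-6 + (-36 - 6*0 + 6*0 + 0*0)) + 38707 = (-6 + (-36 + 0 + 0 + 0)) + 38707 = (-6 - 36) + 38707 = -42 + 38707 = 38665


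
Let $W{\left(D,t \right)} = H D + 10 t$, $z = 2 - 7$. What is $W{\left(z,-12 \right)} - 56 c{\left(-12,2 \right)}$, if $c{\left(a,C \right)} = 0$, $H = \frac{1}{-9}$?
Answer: $- \frac{1075}{9} \approx -119.44$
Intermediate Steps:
$z = -5$ ($z = 2 - 7 = -5$)
$H = - \frac{1}{9} \approx -0.11111$
$W{\left(D,t \right)} = 10 t - \frac{D}{9}$ ($W{\left(D,t \right)} = - \frac{D}{9} + 10 t = 10 t - \frac{D}{9}$)
$W{\left(z,-12 \right)} - 56 c{\left(-12,2 \right)} = \left(10 \left(-12\right) - - \frac{5}{9}\right) - 0 = \left(-120 + \frac{5}{9}\right) + 0 = - \frac{1075}{9} + 0 = - \frac{1075}{9}$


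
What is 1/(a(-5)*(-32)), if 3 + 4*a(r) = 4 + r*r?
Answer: -1/208 ≈ -0.0048077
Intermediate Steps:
a(r) = 1/4 + r**2/4 (a(r) = -3/4 + (4 + r*r)/4 = -3/4 + (4 + r**2)/4 = -3/4 + (1 + r**2/4) = 1/4 + r**2/4)
1/(a(-5)*(-32)) = 1/((1/4 + (1/4)*(-5)**2)*(-32)) = 1/((1/4 + (1/4)*25)*(-32)) = 1/((1/4 + 25/4)*(-32)) = 1/((13/2)*(-32)) = 1/(-208) = -1/208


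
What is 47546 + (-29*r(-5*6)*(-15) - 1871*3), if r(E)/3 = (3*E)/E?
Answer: 45848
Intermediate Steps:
r(E) = 9 (r(E) = 3*((3*E)/E) = 3*3 = 9)
47546 + (-29*r(-5*6)*(-15) - 1871*3) = 47546 + (-29*9*(-15) - 1871*3) = 47546 + (-261*(-15) - 1*5613) = 47546 + (3915 - 5613) = 47546 - 1698 = 45848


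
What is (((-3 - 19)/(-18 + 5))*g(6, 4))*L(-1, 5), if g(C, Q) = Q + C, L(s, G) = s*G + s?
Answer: -1320/13 ≈ -101.54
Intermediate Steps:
L(s, G) = s + G*s (L(s, G) = G*s + s = s + G*s)
g(C, Q) = C + Q
(((-3 - 19)/(-18 + 5))*g(6, 4))*L(-1, 5) = (((-3 - 19)/(-18 + 5))*(6 + 4))*(-(1 + 5)) = (-22/(-13)*10)*(-1*6) = (-22*(-1/13)*10)*(-6) = ((22/13)*10)*(-6) = (220/13)*(-6) = -1320/13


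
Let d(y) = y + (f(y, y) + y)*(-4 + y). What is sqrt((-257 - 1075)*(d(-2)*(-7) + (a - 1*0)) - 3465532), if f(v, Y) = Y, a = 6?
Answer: 2*I*sqrt(817099) ≈ 1807.9*I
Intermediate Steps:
d(y) = y + 2*y*(-4 + y) (d(y) = y + (y + y)*(-4 + y) = y + (2*y)*(-4 + y) = y + 2*y*(-4 + y))
sqrt((-257 - 1075)*(d(-2)*(-7) + (a - 1*0)) - 3465532) = sqrt((-257 - 1075)*(-2*(-7 + 2*(-2))*(-7) + (6 - 1*0)) - 3465532) = sqrt(-1332*(-2*(-7 - 4)*(-7) + (6 + 0)) - 3465532) = sqrt(-1332*(-2*(-11)*(-7) + 6) - 3465532) = sqrt(-1332*(22*(-7) + 6) - 3465532) = sqrt(-1332*(-154 + 6) - 3465532) = sqrt(-1332*(-148) - 3465532) = sqrt(197136 - 3465532) = sqrt(-3268396) = 2*I*sqrt(817099)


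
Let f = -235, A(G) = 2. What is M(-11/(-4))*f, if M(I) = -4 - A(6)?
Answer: 1410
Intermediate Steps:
M(I) = -6 (M(I) = -4 - 1*2 = -4 - 2 = -6)
M(-11/(-4))*f = -6*(-235) = 1410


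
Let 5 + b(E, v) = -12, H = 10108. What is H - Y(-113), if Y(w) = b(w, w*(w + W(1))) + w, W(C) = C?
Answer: 10238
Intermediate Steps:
b(E, v) = -17 (b(E, v) = -5 - 12 = -17)
Y(w) = -17 + w
H - Y(-113) = 10108 - (-17 - 113) = 10108 - 1*(-130) = 10108 + 130 = 10238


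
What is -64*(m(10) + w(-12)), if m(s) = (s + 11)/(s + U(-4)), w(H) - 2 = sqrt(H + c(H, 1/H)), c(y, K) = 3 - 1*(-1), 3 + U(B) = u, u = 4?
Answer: -2752/11 - 128*I*sqrt(2) ≈ -250.18 - 181.02*I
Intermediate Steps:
U(B) = 1 (U(B) = -3 + 4 = 1)
c(y, K) = 4 (c(y, K) = 3 + 1 = 4)
w(H) = 2 + sqrt(4 + H) (w(H) = 2 + sqrt(H + 4) = 2 + sqrt(4 + H))
m(s) = (11 + s)/(1 + s) (m(s) = (s + 11)/(s + 1) = (11 + s)/(1 + s))
-64*(m(10) + w(-12)) = -64*((11 + 10)/(1 + 10) + (2 + sqrt(4 - 12))) = -64*(21/11 + (2 + sqrt(-8))) = -64*((1/11)*21 + (2 + 2*I*sqrt(2))) = -64*(21/11 + (2 + 2*I*sqrt(2))) = -64*(43/11 + 2*I*sqrt(2)) = -2752/11 - 128*I*sqrt(2)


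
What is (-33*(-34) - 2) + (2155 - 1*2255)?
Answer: 1020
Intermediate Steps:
(-33*(-34) - 2) + (2155 - 1*2255) = (1122 - 2) + (2155 - 2255) = 1120 - 100 = 1020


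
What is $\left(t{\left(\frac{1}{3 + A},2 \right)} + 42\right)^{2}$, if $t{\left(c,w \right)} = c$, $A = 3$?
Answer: $\frac{64009}{36} \approx 1778.0$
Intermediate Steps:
$\left(t{\left(\frac{1}{3 + A},2 \right)} + 42\right)^{2} = \left(\frac{1}{3 + 3} + 42\right)^{2} = \left(\frac{1}{6} + 42\right)^{2} = \left(\frac{253}{6}\right)^{2} = \frac{64009}{36}$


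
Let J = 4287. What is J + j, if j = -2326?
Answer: 1961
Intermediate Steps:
J + j = 4287 - 2326 = 1961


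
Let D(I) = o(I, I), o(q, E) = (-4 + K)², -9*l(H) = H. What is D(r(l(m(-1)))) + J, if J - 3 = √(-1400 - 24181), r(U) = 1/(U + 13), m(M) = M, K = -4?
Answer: 67 + I*√25581 ≈ 67.0 + 159.94*I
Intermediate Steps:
l(H) = -H/9
o(q, E) = 64 (o(q, E) = (-4 - 4)² = (-8)² = 64)
r(U) = 1/(13 + U)
D(I) = 64
J = 3 + I*√25581 (J = 3 + √(-1400 - 24181) = 3 + √(-25581) = 3 + I*√25581 ≈ 3.0 + 159.94*I)
D(r(l(m(-1)))) + J = 64 + (3 + I*√25581) = 67 + I*√25581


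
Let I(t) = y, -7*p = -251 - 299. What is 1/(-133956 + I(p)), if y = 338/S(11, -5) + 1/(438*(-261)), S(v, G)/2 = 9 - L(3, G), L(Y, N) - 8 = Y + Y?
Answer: -571590/76587229787 ≈ -7.4633e-6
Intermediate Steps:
p = 550/7 (p = -(-251 - 299)/7 = -⅐*(-550) = 550/7 ≈ 78.571)
L(Y, N) = 8 + 2*Y (L(Y, N) = 8 + (Y + Y) = 8 + 2*Y)
S(v, G) = -10 (S(v, G) = 2*(9 - (8 + 2*3)) = 2*(9 - (8 + 6)) = 2*(9 - 1*14) = 2*(9 - 14) = 2*(-5) = -10)
y = -19319747/571590 (y = 338/(-10) + 1/(438*(-261)) = 338*(-⅒) + (1/438)*(-1/261) = -169/5 - 1/114318 = -19319747/571590 ≈ -33.800)
I(t) = -19319747/571590
1/(-133956 + I(p)) = 1/(-133956 - 19319747/571590) = 1/(-76587229787/571590) = -571590/76587229787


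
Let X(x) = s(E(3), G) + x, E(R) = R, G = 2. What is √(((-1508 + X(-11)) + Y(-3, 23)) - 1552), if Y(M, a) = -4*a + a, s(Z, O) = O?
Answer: I*√3138 ≈ 56.018*I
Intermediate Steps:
Y(M, a) = -3*a
X(x) = 2 + x
√(((-1508 + X(-11)) + Y(-3, 23)) - 1552) = √(((-1508 + (2 - 11)) - 3*23) - 1552) = √(((-1508 - 9) - 69) - 1552) = √((-1517 - 69) - 1552) = √(-1586 - 1552) = √(-3138) = I*√3138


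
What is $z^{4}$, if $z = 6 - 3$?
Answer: $81$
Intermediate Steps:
$z = 3$
$z^{4} = 3^{4} = 81$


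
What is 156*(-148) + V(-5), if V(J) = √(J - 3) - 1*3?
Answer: -23091 + 2*I*√2 ≈ -23091.0 + 2.8284*I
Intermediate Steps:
V(J) = -3 + √(-3 + J) (V(J) = √(-3 + J) - 3 = -3 + √(-3 + J))
156*(-148) + V(-5) = 156*(-148) + (-3 + √(-3 - 5)) = -23088 + (-3 + √(-8)) = -23088 + (-3 + 2*I*√2) = -23091 + 2*I*√2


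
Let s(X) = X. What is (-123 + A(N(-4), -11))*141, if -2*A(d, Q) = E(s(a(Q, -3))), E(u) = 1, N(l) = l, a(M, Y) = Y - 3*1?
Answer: -34827/2 ≈ -17414.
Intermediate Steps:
a(M, Y) = -3 + Y (a(M, Y) = Y - 3 = -3 + Y)
A(d, Q) = -1/2 (A(d, Q) = -1/2*1 = -1/2)
(-123 + A(N(-4), -11))*141 = (-123 - 1/2)*141 = -247/2*141 = -34827/2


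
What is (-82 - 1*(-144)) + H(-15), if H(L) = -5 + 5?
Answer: 62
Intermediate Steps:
H(L) = 0
(-82 - 1*(-144)) + H(-15) = (-82 - 1*(-144)) + 0 = (-82 + 144) + 0 = 62 + 0 = 62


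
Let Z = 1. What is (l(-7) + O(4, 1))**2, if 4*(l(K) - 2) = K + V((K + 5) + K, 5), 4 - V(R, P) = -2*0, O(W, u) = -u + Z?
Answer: 25/16 ≈ 1.5625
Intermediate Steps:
O(W, u) = 1 - u (O(W, u) = -u + 1 = 1 - u)
V(R, P) = 4 (V(R, P) = 4 - (-2)*0 = 4 - 1*0 = 4 + 0 = 4)
l(K) = 3 + K/4 (l(K) = 2 + (K + 4)/4 = 2 + (4 + K)/4 = 2 + (1 + K/4) = 3 + K/4)
(l(-7) + O(4, 1))**2 = ((3 + (1/4)*(-7)) + (1 - 1*1))**2 = ((3 - 7/4) + (1 - 1))**2 = (5/4 + 0)**2 = (5/4)**2 = 25/16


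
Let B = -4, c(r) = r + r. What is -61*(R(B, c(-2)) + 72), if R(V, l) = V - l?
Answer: -4392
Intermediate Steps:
c(r) = 2*r
-61*(R(B, c(-2)) + 72) = -61*((-4 - 2*(-2)) + 72) = -61*((-4 - 1*(-4)) + 72) = -61*((-4 + 4) + 72) = -61*(0 + 72) = -61*72 = -4392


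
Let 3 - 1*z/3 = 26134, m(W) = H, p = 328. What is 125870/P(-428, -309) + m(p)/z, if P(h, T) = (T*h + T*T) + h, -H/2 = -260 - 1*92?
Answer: 1941460838/3563824173 ≈ 0.54477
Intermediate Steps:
H = 704 (H = -2*(-260 - 1*92) = -2*(-260 - 92) = -2*(-352) = 704)
m(W) = 704
P(h, T) = h + T² + T*h (P(h, T) = (T*h + T²) + h = (T² + T*h) + h = h + T² + T*h)
z = -78393 (z = 9 - 3*26134 = 9 - 78402 = -78393)
125870/P(-428, -309) + m(p)/z = 125870/(-428 + (-309)² - 309*(-428)) + 704/(-78393) = 125870/(-428 + 95481 + 132252) + 704*(-1/78393) = 125870/227305 - 704/78393 = 125870*(1/227305) - 704/78393 = 25174/45461 - 704/78393 = 1941460838/3563824173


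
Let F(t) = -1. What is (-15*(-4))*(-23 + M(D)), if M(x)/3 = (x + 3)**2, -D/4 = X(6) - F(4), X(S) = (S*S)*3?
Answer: 33746640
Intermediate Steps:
X(S) = 3*S**2 (X(S) = S**2*3 = 3*S**2)
D = -436 (D = -4*(3*6**2 - 1*(-1)) = -4*(3*36 + 1) = -4*(108 + 1) = -4*109 = -436)
M(x) = 3*(3 + x)**2 (M(x) = 3*(x + 3)**2 = 3*(3 + x)**2)
(-15*(-4))*(-23 + M(D)) = (-15*(-4))*(-23 + 3*(3 - 436)**2) = 60*(-23 + 3*(-433)**2) = 60*(-23 + 3*187489) = 60*(-23 + 562467) = 60*562444 = 33746640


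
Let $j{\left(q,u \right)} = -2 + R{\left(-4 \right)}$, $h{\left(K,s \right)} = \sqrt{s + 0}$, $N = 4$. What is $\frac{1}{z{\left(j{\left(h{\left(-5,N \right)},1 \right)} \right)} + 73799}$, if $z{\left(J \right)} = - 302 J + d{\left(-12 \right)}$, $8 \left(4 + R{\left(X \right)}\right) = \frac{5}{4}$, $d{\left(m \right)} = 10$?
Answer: $\frac{16}{1209181} \approx 1.3232 \cdot 10^{-5}$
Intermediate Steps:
$h{\left(K,s \right)} = \sqrt{s}$
$R{\left(X \right)} = - \frac{123}{32}$ ($R{\left(X \right)} = -4 + \frac{5 \cdot \frac{1}{4}}{8} = -4 + \frac{1}{8} \cdot \frac{5}{4} = -4 + \frac{5}{32} = - \frac{123}{32}$)
$j{\left(q,u \right)} = - \frac{187}{32}$ ($j{\left(q,u \right)} = -2 - \frac{123}{32} = - \frac{187}{32}$)
$z{\left(J \right)} = 10 - 302 J$ ($z{\left(J \right)} = - 302 J + 10 = 10 - 302 J$)
$\frac{1}{z{\left(j{\left(h{\left(-5,N \right)},1 \right)} \right)} + 73799} = \frac{1}{\left(10 - - \frac{28237}{16}\right) + 73799} = \frac{1}{\left(10 + \frac{28237}{16}\right) + 73799} = \frac{1}{\frac{28397}{16} + 73799} = \frac{1}{\frac{1209181}{16}} = \frac{16}{1209181}$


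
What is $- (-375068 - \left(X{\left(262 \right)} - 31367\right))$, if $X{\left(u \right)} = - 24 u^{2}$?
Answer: $-1303755$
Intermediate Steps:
$- (-375068 - \left(X{\left(262 \right)} - 31367\right)) = - (-375068 - \left(- 24 \cdot 262^{2} - 31367\right)) = - (-375068 - \left(\left(-24\right) 68644 - 31367\right)) = - (-375068 - \left(-1647456 - 31367\right)) = - (-375068 - -1678823) = - (-375068 + 1678823) = \left(-1\right) 1303755 = -1303755$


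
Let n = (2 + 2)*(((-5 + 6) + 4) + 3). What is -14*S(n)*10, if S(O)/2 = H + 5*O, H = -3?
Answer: -43960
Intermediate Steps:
n = 32 (n = 4*((1 + 4) + 3) = 4*(5 + 3) = 4*8 = 32)
S(O) = -6 + 10*O (S(O) = 2*(-3 + 5*O) = -6 + 10*O)
-14*S(n)*10 = -14*(-6 + 10*32)*10 = -14*(-6 + 320)*10 = -14*314*10 = -4396*10 = -43960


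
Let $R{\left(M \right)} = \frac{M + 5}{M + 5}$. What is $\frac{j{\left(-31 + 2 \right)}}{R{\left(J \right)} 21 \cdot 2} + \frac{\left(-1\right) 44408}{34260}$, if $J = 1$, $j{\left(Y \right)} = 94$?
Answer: $\frac{56471}{59955} \approx 0.94189$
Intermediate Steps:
$R{\left(M \right)} = 1$ ($R{\left(M \right)} = \frac{5 + M}{5 + M} = 1$)
$\frac{j{\left(-31 + 2 \right)}}{R{\left(J \right)} 21 \cdot 2} + \frac{\left(-1\right) 44408}{34260} = \frac{94}{1 \cdot 21 \cdot 2} + \frac{\left(-1\right) 44408}{34260} = \frac{94}{21 \cdot 2} - \frac{11102}{8565} = \frac{94}{42} - \frac{11102}{8565} = 94 \cdot \frac{1}{42} - \frac{11102}{8565} = \frac{47}{21} - \frac{11102}{8565} = \frac{56471}{59955}$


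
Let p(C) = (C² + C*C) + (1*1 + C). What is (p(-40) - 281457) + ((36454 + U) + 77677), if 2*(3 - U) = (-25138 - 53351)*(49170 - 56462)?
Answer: -286335056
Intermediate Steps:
U = -286170891 (U = 3 - (-25138 - 53351)*(49170 - 56462)/2 = 3 - (-78489)*(-7292)/2 = 3 - ½*572341788 = 3 - 286170894 = -286170891)
p(C) = 1 + C + 2*C² (p(C) = (C² + C²) + (1 + C) = 2*C² + (1 + C) = 1 + C + 2*C²)
(p(-40) - 281457) + ((36454 + U) + 77677) = ((1 - 40 + 2*(-40)²) - 281457) + ((36454 - 286170891) + 77677) = ((1 - 40 + 2*1600) - 281457) + (-286134437 + 77677) = ((1 - 40 + 3200) - 281457) - 286056760 = (3161 - 281457) - 286056760 = -278296 - 286056760 = -286335056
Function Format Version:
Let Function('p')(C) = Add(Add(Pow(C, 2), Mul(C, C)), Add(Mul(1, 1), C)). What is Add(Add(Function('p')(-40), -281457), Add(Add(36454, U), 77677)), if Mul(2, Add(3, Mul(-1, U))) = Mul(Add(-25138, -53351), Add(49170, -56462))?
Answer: -286335056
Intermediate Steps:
U = -286170891 (U = Add(3, Mul(Rational(-1, 2), Mul(Add(-25138, -53351), Add(49170, -56462)))) = Add(3, Mul(Rational(-1, 2), Mul(-78489, -7292))) = Add(3, Mul(Rational(-1, 2), 572341788)) = Add(3, -286170894) = -286170891)
Function('p')(C) = Add(1, C, Mul(2, Pow(C, 2))) (Function('p')(C) = Add(Add(Pow(C, 2), Pow(C, 2)), Add(1, C)) = Add(Mul(2, Pow(C, 2)), Add(1, C)) = Add(1, C, Mul(2, Pow(C, 2))))
Add(Add(Function('p')(-40), -281457), Add(Add(36454, U), 77677)) = Add(Add(Add(1, -40, Mul(2, Pow(-40, 2))), -281457), Add(Add(36454, -286170891), 77677)) = Add(Add(Add(1, -40, Mul(2, 1600)), -281457), Add(-286134437, 77677)) = Add(Add(Add(1, -40, 3200), -281457), -286056760) = Add(Add(3161, -281457), -286056760) = Add(-278296, -286056760) = -286335056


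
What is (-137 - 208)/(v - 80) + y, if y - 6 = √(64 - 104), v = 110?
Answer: -11/2 + 2*I*√10 ≈ -5.5 + 6.3246*I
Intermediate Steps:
y = 6 + 2*I*√10 (y = 6 + √(64 - 104) = 6 + √(-40) = 6 + 2*I*√10 ≈ 6.0 + 6.3246*I)
(-137 - 208)/(v - 80) + y = (-137 - 208)/(110 - 80) + (6 + 2*I*√10) = -345/30 + (6 + 2*I*√10) = -345*1/30 + (6 + 2*I*√10) = -23/2 + (6 + 2*I*√10) = -11/2 + 2*I*√10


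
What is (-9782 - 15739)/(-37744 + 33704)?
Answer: 25521/4040 ≈ 6.3171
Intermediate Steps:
(-9782 - 15739)/(-37744 + 33704) = -25521/(-4040) = -25521*(-1/4040) = 25521/4040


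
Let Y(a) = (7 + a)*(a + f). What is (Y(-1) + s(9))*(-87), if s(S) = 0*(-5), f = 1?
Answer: 0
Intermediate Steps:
s(S) = 0
Y(a) = (1 + a)*(7 + a) (Y(a) = (7 + a)*(a + 1) = (7 + a)*(1 + a) = (1 + a)*(7 + a))
(Y(-1) + s(9))*(-87) = ((7 + (-1)² + 8*(-1)) + 0)*(-87) = ((7 + 1 - 8) + 0)*(-87) = (0 + 0)*(-87) = 0*(-87) = 0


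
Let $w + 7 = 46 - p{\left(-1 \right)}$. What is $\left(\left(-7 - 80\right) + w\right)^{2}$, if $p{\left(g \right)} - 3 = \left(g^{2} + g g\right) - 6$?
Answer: $2209$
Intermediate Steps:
$p{\left(g \right)} = -3 + 2 g^{2}$ ($p{\left(g \right)} = 3 - \left(6 - g^{2} - g g\right) = 3 + \left(\left(g^{2} + g^{2}\right) - 6\right) = 3 + \left(2 g^{2} - 6\right) = 3 + \left(-6 + 2 g^{2}\right) = -3 + 2 g^{2}$)
$w = 40$ ($w = -7 + \left(46 - \left(-3 + 2 \left(-1\right)^{2}\right)\right) = -7 + \left(46 - \left(-3 + 2 \cdot 1\right)\right) = -7 + \left(46 - \left(-3 + 2\right)\right) = -7 + \left(46 - -1\right) = -7 + \left(46 + 1\right) = -7 + 47 = 40$)
$\left(\left(-7 - 80\right) + w\right)^{2} = \left(\left(-7 - 80\right) + 40\right)^{2} = \left(-87 + 40\right)^{2} = \left(-47\right)^{2} = 2209$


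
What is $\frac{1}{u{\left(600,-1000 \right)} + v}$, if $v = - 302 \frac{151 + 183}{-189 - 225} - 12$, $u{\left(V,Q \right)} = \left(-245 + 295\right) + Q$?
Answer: $- \frac{207}{148700} \approx -0.0013921$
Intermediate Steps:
$u{\left(V,Q \right)} = 50 + Q$
$v = \frac{47950}{207}$ ($v = - 302 \frac{334}{-414} - 12 = - 302 \cdot 334 \left(- \frac{1}{414}\right) - 12 = \left(-302\right) \left(- \frac{167}{207}\right) - 12 = \frac{50434}{207} - 12 = \frac{47950}{207} \approx 231.64$)
$\frac{1}{u{\left(600,-1000 \right)} + v} = \frac{1}{\left(50 - 1000\right) + \frac{47950}{207}} = \frac{1}{-950 + \frac{47950}{207}} = \frac{1}{- \frac{148700}{207}} = - \frac{207}{148700}$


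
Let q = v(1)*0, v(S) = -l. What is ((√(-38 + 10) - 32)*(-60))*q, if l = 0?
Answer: 0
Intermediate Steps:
v(S) = 0 (v(S) = -1*0 = 0)
q = 0 (q = 0*0 = 0)
((√(-38 + 10) - 32)*(-60))*q = ((√(-38 + 10) - 32)*(-60))*0 = ((√(-28) - 32)*(-60))*0 = ((2*I*√7 - 32)*(-60))*0 = ((-32 + 2*I*√7)*(-60))*0 = (1920 - 120*I*√7)*0 = 0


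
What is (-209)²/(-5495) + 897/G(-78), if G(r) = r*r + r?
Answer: -942927/120890 ≈ -7.7999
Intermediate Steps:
G(r) = r + r² (G(r) = r² + r = r + r²)
(-209)²/(-5495) + 897/G(-78) = (-209)²/(-5495) + 897/((-78*(1 - 78))) = 43681*(-1/5495) + 897/((-78*(-77))) = -43681/5495 + 897/6006 = -43681/5495 + 897*(1/6006) = -43681/5495 + 23/154 = -942927/120890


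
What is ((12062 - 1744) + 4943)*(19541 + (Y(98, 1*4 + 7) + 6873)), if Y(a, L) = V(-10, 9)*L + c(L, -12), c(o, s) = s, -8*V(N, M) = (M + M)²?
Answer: 792244293/2 ≈ 3.9612e+8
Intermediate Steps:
V(N, M) = -M²/2 (V(N, M) = -(M + M)²/8 = -4*M²/8 = -M²/2)
Y(a, L) = -12 - 81*L/2 (Y(a, L) = (-½*9²)*L - 12 = (-½*81)*L - 12 = -81*L/2 - 12 = -12 - 81*L/2)
((12062 - 1744) + 4943)*(19541 + (Y(98, 1*4 + 7) + 6873)) = ((12062 - 1744) + 4943)*(19541 + ((-12 - 81*(1*4 + 7)/2) + 6873)) = (10318 + 4943)*(19541 + ((-12 - 81*(4 + 7)/2) + 6873)) = 15261*(19541 + ((-12 - 81/2*11) + 6873)) = 15261*(19541 + ((-12 - 891/2) + 6873)) = 15261*(19541 + (-915/2 + 6873)) = 15261*(19541 + 12831/2) = 15261*(51913/2) = 792244293/2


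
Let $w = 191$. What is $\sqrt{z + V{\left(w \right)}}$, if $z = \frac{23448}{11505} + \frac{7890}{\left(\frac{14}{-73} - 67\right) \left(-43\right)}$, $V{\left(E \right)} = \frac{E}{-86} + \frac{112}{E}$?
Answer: $\frac{\sqrt{1329953468570683889790}}{20598943170} \approx 1.7704$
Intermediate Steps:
$V{\left(E \right)} = \frac{112}{E} - \frac{E}{86}$ ($V{\left(E \right)} = E \left(- \frac{1}{86}\right) + \frac{112}{E} = - \frac{E}{86} + \frac{112}{E} = \frac{112}{E} - \frac{E}{86}$)
$z = \frac{257157106}{53923935}$ ($z = 23448 \cdot \frac{1}{11505} + \frac{7890}{\left(14 \left(- \frac{1}{73}\right) - 67\right) \left(-43\right)} = \frac{7816}{3835} + \frac{7890}{\left(- \frac{14}{73} - 67\right) \left(-43\right)} = \frac{7816}{3835} + \frac{7890}{\left(- \frac{4905}{73}\right) \left(-43\right)} = \frac{7816}{3835} + \frac{7890}{\frac{210915}{73}} = \frac{7816}{3835} + 7890 \cdot \frac{73}{210915} = \frac{7816}{3835} + \frac{38398}{14061} = \frac{257157106}{53923935} \approx 4.7689$)
$\sqrt{z + V{\left(w \right)}} = \sqrt{\frac{257157106}{53923935} + \left(\frac{112}{191} - \frac{191}{86}\right)} = \sqrt{\frac{257157106}{53923935} - \frac{26849}{16426}} = \sqrt{\frac{64564160287}{20598943170}} = \frac{\sqrt{1329953468570683889790}}{20598943170}$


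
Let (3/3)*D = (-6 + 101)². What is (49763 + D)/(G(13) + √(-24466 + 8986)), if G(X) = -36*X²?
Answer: -4967586/514313 - 4899*I*√430/514313 ≈ -9.6587 - 0.19752*I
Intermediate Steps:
D = 9025 (D = (-6 + 101)² = 95² = 9025)
(49763 + D)/(G(13) + √(-24466 + 8986)) = (49763 + 9025)/(-36*13² + √(-24466 + 8986)) = 58788/(-36*169 + √(-15480)) = 58788/(-6084 + 6*I*√430)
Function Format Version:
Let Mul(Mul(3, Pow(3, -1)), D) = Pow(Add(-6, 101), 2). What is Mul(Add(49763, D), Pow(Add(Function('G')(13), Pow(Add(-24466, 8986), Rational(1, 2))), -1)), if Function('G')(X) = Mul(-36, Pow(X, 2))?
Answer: Add(Rational(-4967586, 514313), Mul(Rational(-4899, 514313), I, Pow(430, Rational(1, 2)))) ≈ Add(-9.6587, Mul(-0.19752, I))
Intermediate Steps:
D = 9025 (D = Pow(Add(-6, 101), 2) = Pow(95, 2) = 9025)
Mul(Add(49763, D), Pow(Add(Function('G')(13), Pow(Add(-24466, 8986), Rational(1, 2))), -1)) = Mul(Add(49763, 9025), Pow(Add(Mul(-36, Pow(13, 2)), Pow(Add(-24466, 8986), Rational(1, 2))), -1)) = Mul(58788, Pow(Add(Mul(-36, 169), Pow(-15480, Rational(1, 2))), -1)) = Mul(58788, Pow(Add(-6084, Mul(6, I, Pow(430, Rational(1, 2)))), -1))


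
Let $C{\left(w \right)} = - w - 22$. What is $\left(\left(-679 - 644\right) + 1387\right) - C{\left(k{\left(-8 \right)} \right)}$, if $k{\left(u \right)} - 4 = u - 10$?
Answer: $72$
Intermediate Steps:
$k{\left(u \right)} = -6 + u$ ($k{\left(u \right)} = 4 + \left(u - 10\right) = 4 + \left(-10 + u\right) = -6 + u$)
$C{\left(w \right)} = -22 - w$ ($C{\left(w \right)} = - w - 22 = -22 - w$)
$\left(\left(-679 - 644\right) + 1387\right) - C{\left(k{\left(-8 \right)} \right)} = \left(\left(-679 - 644\right) + 1387\right) - \left(-22 - \left(-6 - 8\right)\right) = \left(-1323 + 1387\right) - \left(-22 - -14\right) = 64 - \left(-22 + 14\right) = 64 - -8 = 64 + 8 = 72$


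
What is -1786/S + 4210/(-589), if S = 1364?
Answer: -109587/12958 ≈ -8.4571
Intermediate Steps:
-1786/S + 4210/(-589) = -1786/1364 + 4210/(-589) = -1786*1/1364 + 4210*(-1/589) = -893/682 - 4210/589 = -109587/12958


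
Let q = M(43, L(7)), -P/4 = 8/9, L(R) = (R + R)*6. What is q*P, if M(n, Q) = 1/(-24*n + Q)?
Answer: 8/2133 ≈ 0.0037506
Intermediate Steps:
L(R) = 12*R (L(R) = (2*R)*6 = 12*R)
P = -32/9 ≈ -3.5556
M(n, Q) = 1/(Q - 24*n)
q = -1/948 (q = 1/(12*7 - 24*43) = 1/(84 - 1032) = 1/(-948) = -1/948 ≈ -0.0010549)
q*P = -1/948*(-32/9) = 8/2133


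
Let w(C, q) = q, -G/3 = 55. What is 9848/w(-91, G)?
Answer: -9848/165 ≈ -59.685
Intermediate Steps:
G = -165 (G = -3*55 = -165)
9848/w(-91, G) = 9848/(-165) = 9848*(-1/165) = -9848/165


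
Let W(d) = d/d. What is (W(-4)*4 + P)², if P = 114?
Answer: 13924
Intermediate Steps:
W(d) = 1
(W(-4)*4 + P)² = (1*4 + 114)² = (4 + 114)² = 118² = 13924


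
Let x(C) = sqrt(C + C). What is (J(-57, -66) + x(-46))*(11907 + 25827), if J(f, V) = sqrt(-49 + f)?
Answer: 37734*I*(sqrt(106) + 2*sqrt(23)) ≈ 7.5043e+5*I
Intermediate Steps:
x(C) = sqrt(2)*sqrt(C) (x(C) = sqrt(2*C) = sqrt(2)*sqrt(C))
(J(-57, -66) + x(-46))*(11907 + 25827) = (sqrt(-49 - 57) + sqrt(2)*sqrt(-46))*(11907 + 25827) = (sqrt(-106) + sqrt(2)*(I*sqrt(46)))*37734 = (I*sqrt(106) + 2*I*sqrt(23))*37734 = 37734*I*sqrt(106) + 75468*I*sqrt(23)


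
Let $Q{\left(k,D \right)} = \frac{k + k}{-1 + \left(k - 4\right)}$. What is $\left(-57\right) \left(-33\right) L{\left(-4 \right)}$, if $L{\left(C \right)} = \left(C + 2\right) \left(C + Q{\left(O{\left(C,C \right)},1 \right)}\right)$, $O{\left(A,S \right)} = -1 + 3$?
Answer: $20064$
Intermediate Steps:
$O{\left(A,S \right)} = 2$
$Q{\left(k,D \right)} = \frac{2 k}{-5 + k}$ ($Q{\left(k,D \right)} = \frac{2 k}{-1 + \left(k - 4\right)} = \frac{2 k}{-1 + \left(-4 + k\right)} = \frac{2 k}{-5 + k}$)
$L{\left(C \right)} = \left(2 + C\right) \left(- \frac{4}{3} + C\right)$ ($L{\left(C \right)} = \left(C + 2\right) \left(C + 2 \cdot 2 \frac{1}{-5 + 2}\right) = \left(2 + C\right) \left(C + 2 \cdot 2 \frac{1}{-3}\right) = \left(2 + C\right) \left(C + 2 \cdot 2 \left(- \frac{1}{3}\right)\right) = \left(2 + C\right) \left(C - \frac{4}{3}\right) = \left(2 + C\right) \left(- \frac{4}{3} + C\right)$)
$\left(-57\right) \left(-33\right) L{\left(-4 \right)} = \left(-57\right) \left(-33\right) \left(- \frac{8}{3} + \left(-4\right)^{2} + \frac{2}{3} \left(-4\right)\right) = 1881 \left(- \frac{8}{3} + 16 - \frac{8}{3}\right) = 1881 \cdot \frac{32}{3} = 20064$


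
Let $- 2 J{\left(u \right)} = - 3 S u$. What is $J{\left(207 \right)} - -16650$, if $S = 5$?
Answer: $\frac{36405}{2} \approx 18203.0$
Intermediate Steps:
$J{\left(u \right)} = \frac{15 u}{2}$ ($J{\left(u \right)} = - \frac{\left(-3\right) 5 u}{2} = - \frac{\left(-15\right) u}{2} = \frac{15 u}{2}$)
$J{\left(207 \right)} - -16650 = \frac{15}{2} \cdot 207 - -16650 = \frac{3105}{2} + 16650 = \frac{36405}{2}$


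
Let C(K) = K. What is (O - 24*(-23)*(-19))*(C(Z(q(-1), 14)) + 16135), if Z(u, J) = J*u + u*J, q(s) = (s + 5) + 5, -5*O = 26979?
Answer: -1301439153/5 ≈ -2.6029e+8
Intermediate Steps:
O = -26979/5 (O = -⅕*26979 = -26979/5 ≈ -5395.8)
q(s) = 10 + s (q(s) = (5 + s) + 5 = 10 + s)
Z(u, J) = 2*J*u (Z(u, J) = J*u + J*u = 2*J*u)
(O - 24*(-23)*(-19))*(C(Z(q(-1), 14)) + 16135) = (-26979/5 - 24*(-23)*(-19))*(2*14*(10 - 1) + 16135) = (-26979/5 + 552*(-19))*(2*14*9 + 16135) = (-26979/5 - 10488)*(252 + 16135) = -79419/5*16387 = -1301439153/5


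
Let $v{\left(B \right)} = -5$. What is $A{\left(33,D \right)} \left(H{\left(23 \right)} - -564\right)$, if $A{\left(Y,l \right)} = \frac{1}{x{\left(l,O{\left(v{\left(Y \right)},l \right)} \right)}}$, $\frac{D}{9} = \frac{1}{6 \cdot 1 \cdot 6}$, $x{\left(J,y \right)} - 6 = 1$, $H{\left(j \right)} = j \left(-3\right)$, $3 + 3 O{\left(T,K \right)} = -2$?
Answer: $\frac{495}{7} \approx 70.714$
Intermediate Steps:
$O{\left(T,K \right)} = - \frac{5}{3}$ ($O{\left(T,K \right)} = -1 + \frac{1}{3} \left(-2\right) = -1 - \frac{2}{3} = - \frac{5}{3}$)
$H{\left(j \right)} = - 3 j$
$x{\left(J,y \right)} = 7$ ($x{\left(J,y \right)} = 6 + 1 = 7$)
$D = \frac{1}{4}$ ($D = \frac{9}{6 \cdot 1 \cdot 6} = \frac{9}{6 \cdot 6} = \frac{9}{36} = 9 \cdot \frac{1}{36} = \frac{1}{4} \approx 0.25$)
$A{\left(Y,l \right)} = \frac{1}{7}$
$A{\left(33,D \right)} \left(H{\left(23 \right)} - -564\right) = \frac{\left(-3\right) 23 - -564}{7} = \frac{-69 + \left(-182 + 746\right)}{7} = \frac{-69 + 564}{7} = \frac{1}{7} \cdot 495 = \frac{495}{7}$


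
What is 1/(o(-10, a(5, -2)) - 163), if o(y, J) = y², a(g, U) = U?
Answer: -1/63 ≈ -0.015873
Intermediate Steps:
1/(o(-10, a(5, -2)) - 163) = 1/((-10)² - 163) = 1/(100 - 163) = 1/(-63) = -1/63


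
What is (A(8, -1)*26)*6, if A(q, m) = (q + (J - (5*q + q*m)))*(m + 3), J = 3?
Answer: -6552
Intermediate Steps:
A(q, m) = (3 + m)*(3 - 4*q - m*q) (A(q, m) = (q + (3 - (5*q + q*m)))*(m + 3) = (q + (3 - (5*q + m*q)))*(3 + m) = (q + (3 + (-5*q - m*q)))*(3 + m) = (q + (3 - 5*q - m*q))*(3 + m) = (3 - 4*q - m*q)*(3 + m) = (3 + m)*(3 - 4*q - m*q))
(A(8, -1)*26)*6 = ((9 - 12*8 + 3*(-1) - 1*8*(-1)² - 7*(-1)*8)*26)*6 = ((9 - 96 - 3 - 1*8*1 + 56)*26)*6 = ((9 - 96 - 3 - 8 + 56)*26)*6 = -42*26*6 = -1092*6 = -6552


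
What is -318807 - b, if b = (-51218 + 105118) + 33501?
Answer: -406208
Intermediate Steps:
b = 87401 (b = 53900 + 33501 = 87401)
-318807 - b = -318807 - 1*87401 = -318807 - 87401 = -406208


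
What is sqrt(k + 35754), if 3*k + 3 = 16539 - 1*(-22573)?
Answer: sqrt(439113)/3 ≈ 220.89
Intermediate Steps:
k = 39109/3 (k = -1 + (16539 - 1*(-22573))/3 = -1 + (16539 + 22573)/3 = -1 + (1/3)*39112 = -1 + 39112/3 = 39109/3 ≈ 13036.)
sqrt(k + 35754) = sqrt(39109/3 + 35754) = sqrt(146371/3) = sqrt(439113)/3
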